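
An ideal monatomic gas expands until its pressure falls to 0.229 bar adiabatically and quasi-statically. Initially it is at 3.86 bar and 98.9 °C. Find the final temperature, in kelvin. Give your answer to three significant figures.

Adiabatic: T₂/T₁ = (P₂/P₁)^((γ−1)/γ).
For a monatomic ideal gas γ = 5/3, so (γ−1)/γ = 2/5.
T₁ = 98.9 °C = 372 K.
T₂ = 372 × (0.229/3.86)^(2/5) = 120.2 K.

T₂ ≈ 120 K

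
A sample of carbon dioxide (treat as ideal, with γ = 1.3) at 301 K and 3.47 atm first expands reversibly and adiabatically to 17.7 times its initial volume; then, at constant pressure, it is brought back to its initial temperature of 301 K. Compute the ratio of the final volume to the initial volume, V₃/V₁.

V₃/V₁ ≈ 41.9

Adiabatic step: V₂/V₁ = 17.7; T₂ = T₁·(1/17.7)^(0.3) = 127.1 K.
Isobaric step: V₃/V₂ = T₃/T₂ = 301/127.1.
V₃/V₁ = (V₂/V₁)(V₃/V₂) = 17.7 × (301/127.1) = 41.91.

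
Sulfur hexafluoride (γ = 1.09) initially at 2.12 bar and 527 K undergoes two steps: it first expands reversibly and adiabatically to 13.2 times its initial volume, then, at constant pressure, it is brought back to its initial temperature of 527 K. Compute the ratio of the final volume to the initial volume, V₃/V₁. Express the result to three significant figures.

Adiabatic step: V₂/V₁ = 13.2; T₂ = T₁·(1/13.2)^(0.09) = 417.8 K.
Isobaric step: V₃/V₂ = T₃/T₂ = 527/417.8.
V₃/V₁ = (V₂/V₁)(V₃/V₂) = 13.2 × (527/417.8) = 16.65.

V₃/V₁ ≈ 16.7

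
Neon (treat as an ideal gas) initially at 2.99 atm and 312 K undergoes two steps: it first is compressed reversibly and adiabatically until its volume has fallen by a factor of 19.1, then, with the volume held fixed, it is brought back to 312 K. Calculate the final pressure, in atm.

P₃ ≈ 57.1 atm

For a monatomic ideal gas γ = 5/3.
Adiabatic step (PV^γ = const): P₂ = 2.99×19.1^(5/3) = 408.1 atm; T₂ = 312×19.1^(2/3) = 2229 K.
Isochoric: P₃ = P₂(T₃/T₂) = 408.1 × (312/2229) = 57.11 atm.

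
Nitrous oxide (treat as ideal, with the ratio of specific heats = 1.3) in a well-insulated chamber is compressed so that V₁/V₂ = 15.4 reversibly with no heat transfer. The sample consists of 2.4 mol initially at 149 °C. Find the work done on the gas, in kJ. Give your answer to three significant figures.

W ≈ 35.7 kJ

Adiabatic: T₁V₁^(γ−1) = T₂V₂^(γ−1) ⇒ T₂ = T₁ (V₁/V₂)^(γ−1).
T₁ = 149 °C = 422.1 K.
T₂ = 422.1 × 15.4^(0.3) = 958.8 K.
Q = 0, so ΔU = W_on_gas = nCᵥΔT with Cᵥ = R/(γ−1) = 27.71 J/(mol·K).
ΔU = 2.4 × 27.71 × (958.8 − 422.1) = 35690 J.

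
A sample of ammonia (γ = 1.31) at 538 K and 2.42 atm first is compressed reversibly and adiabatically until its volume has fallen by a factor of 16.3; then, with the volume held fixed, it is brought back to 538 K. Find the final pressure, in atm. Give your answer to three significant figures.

P₃ ≈ 39.4 atm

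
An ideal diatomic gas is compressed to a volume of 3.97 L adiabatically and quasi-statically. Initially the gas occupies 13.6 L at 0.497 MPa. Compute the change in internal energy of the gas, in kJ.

ΔU ≈ 10.8 kJ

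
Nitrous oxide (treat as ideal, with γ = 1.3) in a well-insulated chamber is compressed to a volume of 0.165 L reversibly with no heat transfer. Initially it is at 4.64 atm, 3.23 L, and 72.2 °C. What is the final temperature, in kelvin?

T₂ ≈ 843 K

For a reversible adiabat TV^(γ−1) is constant, so T₂ = T₁ (V₁/V₂)^(γ−1).
T₁ = 72.2 °C = 345.3 K.
T₂ = 345.3 × (3.23/0.165)^(0.3) = 842.9 K.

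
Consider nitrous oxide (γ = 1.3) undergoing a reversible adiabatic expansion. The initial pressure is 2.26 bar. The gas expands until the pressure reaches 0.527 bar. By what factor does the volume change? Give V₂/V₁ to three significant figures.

V₂/V₁ ≈ 3.06

From PV^γ = const, V₂/V₁ = (P₁/P₂)^(1/γ).
V₂/V₁ = (2.26/0.527)^(0.769) = 3.065.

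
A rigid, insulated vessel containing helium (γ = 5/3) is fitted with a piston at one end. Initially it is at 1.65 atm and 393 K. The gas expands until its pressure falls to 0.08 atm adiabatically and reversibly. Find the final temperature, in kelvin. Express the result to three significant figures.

T₂ ≈ 117 K

Adiabatic: T₂/T₁ = (P₂/P₁)^((γ−1)/γ).
T₂ = 393 × (0.08/1.65)^(2/5) = 117.1 K.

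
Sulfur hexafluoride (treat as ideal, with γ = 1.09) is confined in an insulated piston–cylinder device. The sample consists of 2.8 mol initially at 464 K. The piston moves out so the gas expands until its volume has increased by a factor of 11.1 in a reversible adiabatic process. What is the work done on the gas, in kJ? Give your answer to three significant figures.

W ≈ -23.4 kJ

Adiabatic: T₁V₁^(γ−1) = T₂V₂^(γ−1) ⇒ T₂ = T₁ (V₁/V₂)^(γ−1).
T₂ = 464 × (1/11.1)^(0.09) = 373.6 K.
Q = 0, so ΔU = W_on_gas = nCᵥΔT with Cᵥ = R/(γ−1) = 92.38 J/(mol·K).
ΔU = 2.8 × 92.38 × (373.6 − 464) = -23380 J.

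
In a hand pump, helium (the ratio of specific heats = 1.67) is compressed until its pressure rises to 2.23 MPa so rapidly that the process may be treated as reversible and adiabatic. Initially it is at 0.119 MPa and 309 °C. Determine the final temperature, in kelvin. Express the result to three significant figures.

T₂ ≈ 1890 K

Along an adiabat T P^((1−γ)/γ) is constant, so T₂ = T₁ (P₂/P₁)^((γ−1)/γ).
T₁ = 309 °C = 582.1 K.
T₂ = 582.1 × (2.23/0.119)^(0.401) = 1887 K.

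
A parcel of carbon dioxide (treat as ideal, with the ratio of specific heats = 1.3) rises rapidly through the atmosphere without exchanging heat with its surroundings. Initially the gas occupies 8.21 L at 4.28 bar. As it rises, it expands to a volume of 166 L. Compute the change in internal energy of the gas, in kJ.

P₂ = P₁(V₁/V₂)^γ = 4.28×(8.21/166)^(1.3) = 0.08589 bar.
For a reversible adiabat, W_by_gas = (P₁V₁ − P₂V₂)/(γ−1).
W_by = (428000×0.00821 − 8589×0.166) / (0.3) = 6960 J.
Q = 0 ⇒ ΔU = −W_by = -6960 J.

ΔU ≈ -6.96 kJ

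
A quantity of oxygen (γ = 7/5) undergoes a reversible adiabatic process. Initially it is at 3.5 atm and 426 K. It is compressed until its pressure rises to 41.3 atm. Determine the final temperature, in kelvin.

T₂ ≈ 862 K

Adiabatic: T₂/T₁ = (P₂/P₁)^((γ−1)/γ).
T₂ = 426 × (41.3/3.5)^(2/7) = 862.3 K.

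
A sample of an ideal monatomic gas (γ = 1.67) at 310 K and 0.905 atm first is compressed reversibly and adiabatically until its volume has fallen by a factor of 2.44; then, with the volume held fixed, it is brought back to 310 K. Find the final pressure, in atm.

Adiabatic step (PV^γ = const): P₂ = 0.905×2.44^(1.67) = 4.014 atm; T₂ = 310×2.44^(0.67) = 563.5 K.
Isochoric: P₃ = P₂(T₃/T₂) = 4.014 × (310/563.5) = 2.208 atm.

P₃ ≈ 2.21 atm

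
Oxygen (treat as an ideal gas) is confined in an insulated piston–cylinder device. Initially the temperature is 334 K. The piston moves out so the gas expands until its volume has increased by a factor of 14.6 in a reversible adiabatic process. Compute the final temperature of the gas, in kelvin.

T₂ ≈ 114 K

Adiabatic: T₁V₁^(γ−1) = T₂V₂^(γ−1) ⇒ T₂ = T₁ (V₁/V₂)^(γ−1).
For a diatomic ideal gas γ = 7/5, so γ−1 = 2/5.
T₂ = 334 × (1/14.6)^(2/5) = 114.3 K.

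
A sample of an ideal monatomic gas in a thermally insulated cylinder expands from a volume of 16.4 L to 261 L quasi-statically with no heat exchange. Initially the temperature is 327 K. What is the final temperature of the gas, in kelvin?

T₂ ≈ 51.7 K

Adiabatic: T₁V₁^(γ−1) = T₂V₂^(γ−1) ⇒ T₂ = T₁ (V₁/V₂)^(γ−1).
For a monatomic ideal gas γ = 5/3, so γ−1 = 2/3.
T₂ = 327 × (16.4/261)^(2/3) = 51.68 K.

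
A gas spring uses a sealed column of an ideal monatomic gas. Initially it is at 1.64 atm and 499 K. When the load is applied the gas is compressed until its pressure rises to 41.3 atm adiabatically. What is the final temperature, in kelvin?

T₂ ≈ 1810 K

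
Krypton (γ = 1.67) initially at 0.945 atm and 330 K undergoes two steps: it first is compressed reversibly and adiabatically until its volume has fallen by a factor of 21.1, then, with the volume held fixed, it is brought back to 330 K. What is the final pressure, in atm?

Adiabatic step (PV^γ = const): P₂ = 0.945×21.1^(1.67) = 153.8 atm; T₂ = 330×21.1^(0.67) = 2546 K.
Isochoric: P₃ = P₂(T₃/T₂) = 153.8 × (330/2546) = 19.94 atm.

P₃ ≈ 19.9 atm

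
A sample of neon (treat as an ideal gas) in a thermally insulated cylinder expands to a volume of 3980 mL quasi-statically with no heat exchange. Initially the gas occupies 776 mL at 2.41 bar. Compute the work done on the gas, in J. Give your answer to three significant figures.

W ≈ -186 J

γ = 5/3 for a monatomic ideal gas.
P₂ = P₁(V₁/V₂)^γ = 2.41×(776/3980)^(5/3) = 0.158 bar.
For a reversible adiabat, W_by_gas = (P₁V₁ − P₂V₂)/(γ−1).
W_by = (241000×0.000776 − 15800×0.00398) / (2/3) = 186.2 J.
W_on_gas = −W_by = -186.2 J.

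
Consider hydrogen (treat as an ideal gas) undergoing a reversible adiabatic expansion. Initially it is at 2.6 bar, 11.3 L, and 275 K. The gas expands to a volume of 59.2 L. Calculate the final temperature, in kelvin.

T₂ ≈ 142 K

Adiabatic: T₁V₁^(γ−1) = T₂V₂^(γ−1) ⇒ T₂ = T₁ (V₁/V₂)^(γ−1).
γ = 7/5 for a diatomic ideal gas.
T₂ = 275 × (11.3/59.2)^(2/5) = 141.8 K.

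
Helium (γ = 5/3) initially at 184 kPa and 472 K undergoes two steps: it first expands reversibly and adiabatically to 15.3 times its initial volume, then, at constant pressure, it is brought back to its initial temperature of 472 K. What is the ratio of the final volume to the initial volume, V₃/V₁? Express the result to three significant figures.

V₃/V₁ ≈ 94.3

Adiabatic step: V₂/V₁ = 15.3; T₂ = T₁·(1/15.3)^(2/3) = 76.59 K.
Isobaric step: V₃/V₂ = T₃/T₂ = 472/76.59.
V₃/V₁ = (V₂/V₁)(V₃/V₂) = 15.3 × (472/76.59) = 94.29.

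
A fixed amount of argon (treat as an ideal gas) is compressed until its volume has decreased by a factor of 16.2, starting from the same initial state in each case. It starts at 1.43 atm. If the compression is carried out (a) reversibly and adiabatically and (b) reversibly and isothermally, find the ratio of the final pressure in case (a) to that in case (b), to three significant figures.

P_adiabatic / P_isothermal ≈ 6.40

For a monatomic ideal gas γ = 5/3.
Isothermal: P_b = P₁(V₁/V₂) = 1.43×16.2.
Adiabatic: P_a = P₁(V₁/V₂)^γ = 1.43×16.2^(5/3).
P_a/P_b = (V₁/V₂)^(γ−1) = 16.2^(2/3) = 6.402.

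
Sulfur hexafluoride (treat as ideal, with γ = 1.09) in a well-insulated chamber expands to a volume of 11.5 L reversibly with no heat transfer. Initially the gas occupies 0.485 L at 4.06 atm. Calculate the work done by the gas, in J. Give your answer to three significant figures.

P₂ = P₁(V₁/V₂)^γ = 4.06×(0.485/11.5)^(1.09) = 0.1288 atm.
For a reversible adiabat, W_by_gas = (P₁V₁ − P₂V₂)/(γ−1).
W_by = (411400×0.000485 − 13050×0.0115) / (0.09) = 549.6 J.

W ≈ 550 J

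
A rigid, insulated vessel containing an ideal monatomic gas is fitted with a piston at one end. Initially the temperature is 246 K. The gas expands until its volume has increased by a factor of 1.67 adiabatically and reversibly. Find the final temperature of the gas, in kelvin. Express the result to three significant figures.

Adiabatic: T₁V₁^(γ−1) = T₂V₂^(γ−1) ⇒ T₂ = T₁ (V₁/V₂)^(γ−1).
For a monatomic ideal gas γ = 5/3, so γ−1 = 2/3.
T₂ = 246 × (1/1.67)^(2/3) = 174.8 K.

T₂ ≈ 175 K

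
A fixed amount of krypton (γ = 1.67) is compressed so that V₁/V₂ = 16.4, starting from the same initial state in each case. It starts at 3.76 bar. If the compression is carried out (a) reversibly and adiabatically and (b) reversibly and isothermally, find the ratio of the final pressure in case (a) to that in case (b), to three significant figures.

Isothermal: P_b = P₁(V₁/V₂) = 3.76×16.4.
Adiabatic: P_a = P₁(V₁/V₂)^γ = 3.76×16.4^(1.67).
P_a/P_b = (V₁/V₂)^(γ−1) = 16.4^(0.67) = 6.515.

P_adiabatic / P_isothermal ≈ 6.52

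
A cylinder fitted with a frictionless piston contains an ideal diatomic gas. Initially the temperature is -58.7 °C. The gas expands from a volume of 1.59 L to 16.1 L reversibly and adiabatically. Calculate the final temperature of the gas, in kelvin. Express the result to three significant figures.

T₂ ≈ 84.9 K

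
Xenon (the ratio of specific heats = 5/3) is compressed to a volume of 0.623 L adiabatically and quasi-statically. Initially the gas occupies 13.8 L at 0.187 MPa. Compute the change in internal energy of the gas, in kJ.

P₂ = P₁(V₁/V₂)^γ = 0.187×(13.8/0.623)^(5/3) = 32.67 MPa.
For a reversible adiabat, W_by_gas = (P₁V₁ − P₂V₂)/(γ−1).
W_by = (187000×0.0138 − 3.267×10^7×0.000623) / (2/3) = -26660 J.
Q = 0 ⇒ ΔU = −W_by = 26660 J.

ΔU ≈ 26.7 kJ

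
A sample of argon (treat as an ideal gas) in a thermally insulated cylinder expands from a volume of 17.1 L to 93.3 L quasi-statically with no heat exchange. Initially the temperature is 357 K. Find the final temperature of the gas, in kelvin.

Adiabatic: T₁V₁^(γ−1) = T₂V₂^(γ−1) ⇒ T₂ = T₁ (V₁/V₂)^(γ−1).
For a monatomic ideal gas γ = 5/3, so γ−1 = 2/3.
T₂ = 357 × (17.1/93.3)^(2/3) = 115.2 K.

T₂ ≈ 115 K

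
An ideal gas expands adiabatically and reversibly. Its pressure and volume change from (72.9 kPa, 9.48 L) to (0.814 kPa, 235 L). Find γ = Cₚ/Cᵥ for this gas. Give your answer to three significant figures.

γ ≈ 1.40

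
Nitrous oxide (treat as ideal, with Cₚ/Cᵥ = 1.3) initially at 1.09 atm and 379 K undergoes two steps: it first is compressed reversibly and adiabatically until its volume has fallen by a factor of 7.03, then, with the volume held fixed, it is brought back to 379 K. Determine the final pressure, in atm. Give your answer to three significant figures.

Adiabatic step (PV^γ = const): P₂ = 1.09×7.03^(1.3) = 13.76 atm; T₂ = 379×7.03^(0.3) = 680.3 K.
Isochoric: P₃ = P₂(T₃/T₂) = 13.76 × (379/680.3) = 7.663 atm.

P₃ ≈ 7.66 atm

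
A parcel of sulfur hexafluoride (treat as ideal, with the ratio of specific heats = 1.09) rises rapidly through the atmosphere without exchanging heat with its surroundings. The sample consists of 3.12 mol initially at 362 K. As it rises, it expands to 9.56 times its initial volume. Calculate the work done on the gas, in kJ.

W ≈ -19.2 kJ

For a reversible adiabat TV^(γ−1) is constant, so T₂ = T₁ (V₁/V₂)^(γ−1).
T₂ = 362 × (1/9.56)^(0.09) = 295.4 K.
Q = 0, so ΔU = W_on_gas = nCᵥΔT with Cᵥ = R/(γ−1) = 92.38 J/(mol·K).
ΔU = 3.12 × 92.38 × (295.4 − 362) = -19180 J.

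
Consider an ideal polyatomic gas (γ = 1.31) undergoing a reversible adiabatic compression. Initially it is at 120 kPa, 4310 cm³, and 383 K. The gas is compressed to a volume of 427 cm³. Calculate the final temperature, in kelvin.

For a reversible adiabat TV^(γ−1) is constant, so T₂ = T₁ (V₁/V₂)^(γ−1).
T₂ = 383 × (4310/427)^(0.31) = 784.2 K.

T₂ ≈ 784 K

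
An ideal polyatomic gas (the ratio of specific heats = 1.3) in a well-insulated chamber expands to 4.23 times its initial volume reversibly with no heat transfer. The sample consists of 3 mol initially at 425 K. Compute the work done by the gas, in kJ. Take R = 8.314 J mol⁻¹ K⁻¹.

For a reversible adiabat TV^(γ−1) is constant, so T₂ = T₁ (V₁/V₂)^(γ−1).
T₂ = 425 × (1/4.23)^(0.3) = 275.7 K.
Q = 0, so ΔU = W_on_gas = nCᵥΔT with Cᵥ = R/(γ−1) = 27.71 J/(mol·K).
ΔU = 3 × 27.71 × (275.7 − 425) = -12410 J.
Work done by the gas = −ΔU = 12410 J.

W ≈ 12.4 kJ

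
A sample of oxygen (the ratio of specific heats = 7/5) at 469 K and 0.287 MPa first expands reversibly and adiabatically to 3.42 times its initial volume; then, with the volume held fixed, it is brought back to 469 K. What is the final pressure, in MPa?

P₃ ≈ 0.0839 MPa

Adiabatic step (PV^γ = const): P₂ = 0.287×(1/3.42)^(7/5) = 0.05132 MPa; T₂ = 469×(1/3.42)^(2/5) = 286.8 K.
Isochoric: P₃ = P₂(T₃/T₂) = 0.05132 × (469/286.8) = 0.08392 MPa.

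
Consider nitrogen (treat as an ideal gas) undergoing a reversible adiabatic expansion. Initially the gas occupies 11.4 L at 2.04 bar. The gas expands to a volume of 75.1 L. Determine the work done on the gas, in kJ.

W ≈ -3.08 kJ

γ = 7/5 for a diatomic ideal gas.
P₂ = P₁(V₁/V₂)^γ = 2.04×(11.4/75.1)^(7/5) = 0.1457 bar.
For a reversible adiabat, W_by_gas = (P₁V₁ − P₂V₂)/(γ−1).
W_by = (204000×0.0114 − 14570×0.0751) / (2/5) = 3079 J.
W_on_gas = −W_by = -3079 J.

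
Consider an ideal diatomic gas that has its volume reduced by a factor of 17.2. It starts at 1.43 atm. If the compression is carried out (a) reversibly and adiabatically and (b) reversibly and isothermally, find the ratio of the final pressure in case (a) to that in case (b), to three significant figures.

P_adiabatic / P_isothermal ≈ 3.12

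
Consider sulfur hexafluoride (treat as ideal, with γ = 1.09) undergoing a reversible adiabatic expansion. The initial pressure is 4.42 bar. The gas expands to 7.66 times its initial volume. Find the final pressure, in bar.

Adiabatic: P₁V₁^γ = P₂V₂^γ ⇒ P₂ = P₁ (V₁/V₂)^γ.
P₂ = 4.42 × (1/7.66)^(1.09) = 0.4804 bar.

P₂ ≈ 0.480 bar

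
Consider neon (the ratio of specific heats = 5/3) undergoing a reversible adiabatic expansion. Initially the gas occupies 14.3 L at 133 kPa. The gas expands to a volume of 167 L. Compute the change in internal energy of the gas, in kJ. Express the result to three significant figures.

ΔU ≈ -2.30 kJ

P₂ = P₁(V₁/V₂)^γ = 133×(14.3/167)^(5/3) = 2.213 kPa.
For a reversible adiabat, W_by_gas = (P₁V₁ − P₂V₂)/(γ−1).
W_by = (133000×0.0143 − 2213×0.167) / (2/3) = 2299 J.
Q = 0 ⇒ ΔU = −W_by = -2299 J.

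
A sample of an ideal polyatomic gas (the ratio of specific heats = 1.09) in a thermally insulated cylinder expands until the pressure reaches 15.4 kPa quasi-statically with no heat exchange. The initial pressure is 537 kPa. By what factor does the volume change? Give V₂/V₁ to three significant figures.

V₂/V₁ ≈ 26.0

From PV^γ = const, V₂/V₁ = (P₁/P₂)^(1/γ).
V₂/V₁ = (537/15.4)^(0.917) = 26.01.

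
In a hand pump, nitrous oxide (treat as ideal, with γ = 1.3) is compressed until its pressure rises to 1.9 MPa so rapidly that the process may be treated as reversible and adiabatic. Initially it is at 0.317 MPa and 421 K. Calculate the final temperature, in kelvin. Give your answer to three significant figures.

T₂ ≈ 636 K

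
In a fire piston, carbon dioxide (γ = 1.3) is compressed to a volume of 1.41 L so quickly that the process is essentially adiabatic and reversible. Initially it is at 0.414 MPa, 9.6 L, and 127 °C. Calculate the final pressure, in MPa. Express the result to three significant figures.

P₂ ≈ 5.01 MPa

Adiabatic: P₁V₁^γ = P₂V₂^γ ⇒ P₂ = P₁ (V₁/V₂)^γ.
P₂ = 0.414 × (9.6/1.41)^(1.3) = 5.012 MPa.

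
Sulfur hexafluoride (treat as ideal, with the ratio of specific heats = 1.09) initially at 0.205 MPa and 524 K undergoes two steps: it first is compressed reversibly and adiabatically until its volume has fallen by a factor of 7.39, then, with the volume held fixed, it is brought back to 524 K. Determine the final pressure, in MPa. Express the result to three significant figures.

P₃ ≈ 1.51 MPa

Adiabatic step (PV^γ = const): P₂ = 0.205×7.39^(1.09) = 1.814 MPa; T₂ = 524×7.39^(0.09) = 627.3 K.
Isochoric: P₃ = P₂(T₃/T₂) = 1.814 × (524/627.3) = 1.515 MPa.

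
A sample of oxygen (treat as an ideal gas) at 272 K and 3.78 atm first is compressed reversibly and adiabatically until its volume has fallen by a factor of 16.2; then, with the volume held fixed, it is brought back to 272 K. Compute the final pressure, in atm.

P₃ ≈ 61.2 atm

For a diatomic ideal gas γ = 7/5.
Adiabatic step (PV^γ = const): P₂ = 3.78×16.2^(7/5) = 186.6 atm; T₂ = 272×16.2^(2/5) = 828.7 K.
Isochoric: P₃ = P₂(T₃/T₂) = 186.6 × (272/828.7) = 61.24 atm.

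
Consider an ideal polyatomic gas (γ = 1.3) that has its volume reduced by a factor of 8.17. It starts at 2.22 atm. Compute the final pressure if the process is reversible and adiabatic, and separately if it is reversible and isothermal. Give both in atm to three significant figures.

adiabatic: 34.1 atm; isothermal: 18.1 atm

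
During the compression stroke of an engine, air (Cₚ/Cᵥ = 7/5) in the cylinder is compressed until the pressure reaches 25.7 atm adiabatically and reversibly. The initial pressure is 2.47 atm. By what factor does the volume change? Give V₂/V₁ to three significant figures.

V₂/V₁ ≈ 0.188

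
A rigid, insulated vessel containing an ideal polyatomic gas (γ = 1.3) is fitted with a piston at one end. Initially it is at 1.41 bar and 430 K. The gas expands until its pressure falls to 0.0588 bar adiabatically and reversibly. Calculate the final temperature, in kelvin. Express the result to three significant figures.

T₂ ≈ 207 K

Along an adiabat T P^((1−γ)/γ) is constant, so T₂ = T₁ (P₂/P₁)^((γ−1)/γ).
T₂ = 430 × (0.0588/1.41)^(0.231) = 206.6 K.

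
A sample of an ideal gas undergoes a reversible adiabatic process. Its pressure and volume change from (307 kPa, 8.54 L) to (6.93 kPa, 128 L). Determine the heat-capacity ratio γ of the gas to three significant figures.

γ ≈ 1.40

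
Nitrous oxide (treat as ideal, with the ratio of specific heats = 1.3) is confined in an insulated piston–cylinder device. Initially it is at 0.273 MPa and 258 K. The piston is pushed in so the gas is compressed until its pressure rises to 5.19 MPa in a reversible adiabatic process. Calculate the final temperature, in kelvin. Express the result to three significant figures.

T₂ ≈ 509 K

Along an adiabat T P^((1−γ)/γ) is constant, so T₂ = T₁ (P₂/P₁)^((γ−1)/γ).
T₂ = 258 × (5.19/0.273)^(0.231) = 509.1 K.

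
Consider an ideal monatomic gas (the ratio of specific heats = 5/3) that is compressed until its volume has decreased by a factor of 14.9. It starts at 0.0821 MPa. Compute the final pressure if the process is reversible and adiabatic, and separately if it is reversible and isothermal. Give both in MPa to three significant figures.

Isothermal: P₂ = P₁(V₁/V₂) = 0.0821×14.9 = 1.223 MPa.
Adiabatic: P₂ = P₁(V₁/V₂)^γ = 0.0821×14.9^(5/3) = 7.407 MPa.

adiabatic: 7.41 MPa; isothermal: 1.22 MPa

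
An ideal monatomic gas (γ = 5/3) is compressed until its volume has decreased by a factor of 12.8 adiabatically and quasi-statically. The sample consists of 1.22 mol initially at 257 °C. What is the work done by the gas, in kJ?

W ≈ -36.1 kJ

Adiabatic: T₁V₁^(γ−1) = T₂V₂^(γ−1) ⇒ T₂ = T₁ (V₁/V₂)^(γ−1).
T₁ = 257 °C = 530.1 K.
T₂ = 530.1 × 12.8^(2/3) = 2901 K.
Q = 0, so ΔU = W_on_gas = nCᵥΔT with Cᵥ = R/(γ−1) = 12.47 J/(mol·K).
ΔU = 1.22 × 12.47 × (2901 − 530.1) = 36070 J.
Work done by the gas = −ΔU = -36070 J.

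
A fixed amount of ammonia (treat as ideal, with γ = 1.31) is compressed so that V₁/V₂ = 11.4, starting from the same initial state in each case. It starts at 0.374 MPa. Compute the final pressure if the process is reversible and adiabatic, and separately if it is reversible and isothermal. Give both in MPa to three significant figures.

adiabatic: 9.07 MPa; isothermal: 4.26 MPa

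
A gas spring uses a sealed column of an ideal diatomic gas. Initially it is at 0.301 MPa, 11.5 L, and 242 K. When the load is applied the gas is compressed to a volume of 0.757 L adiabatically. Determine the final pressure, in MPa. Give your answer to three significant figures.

Adiabatic: P₁V₁^γ = P₂V₂^γ ⇒ P₂ = P₁ (V₁/V₂)^γ.
γ = 7/5 for a diatomic ideal gas.
P₂ = 0.301 × (11.5/0.757)^(7/5) = 13.58 MPa.

P₂ ≈ 13.6 MPa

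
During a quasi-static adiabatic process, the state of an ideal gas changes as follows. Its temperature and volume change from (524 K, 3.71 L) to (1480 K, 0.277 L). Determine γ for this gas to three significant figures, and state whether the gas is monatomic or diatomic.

γ ≈ 1.40; diatomic

TV^(γ−1) = const ⇒ γ − 1 = ln(T₂/T₁) / ln(V₁/V₂).
γ = 1 + ln(1480/524) / ln(3.71/0.277) = 1.4.
γ ≈ 1.40 is close to 7/5, so the gas is diatomic.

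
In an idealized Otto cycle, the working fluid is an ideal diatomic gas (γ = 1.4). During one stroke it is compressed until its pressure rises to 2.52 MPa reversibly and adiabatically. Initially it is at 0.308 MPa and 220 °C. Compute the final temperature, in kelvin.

Adiabatic: T₂/T₁ = (P₂/P₁)^((γ−1)/γ).
T₁ = 220 °C = 493.1 K.
T₂ = 493.1 × (2.52/0.308)^(0.286) = 899.1 K.

T₂ ≈ 899 K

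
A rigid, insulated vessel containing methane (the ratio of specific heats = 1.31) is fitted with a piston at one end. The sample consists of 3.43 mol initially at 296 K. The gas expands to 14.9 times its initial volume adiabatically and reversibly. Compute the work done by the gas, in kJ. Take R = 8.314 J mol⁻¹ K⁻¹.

For a reversible adiabat TV^(γ−1) is constant, so T₂ = T₁ (V₁/V₂)^(γ−1).
T₂ = 296 × (1/14.9)^(0.31) = 128.1 K.
Q = 0, so ΔU = W_on_gas = nCᵥΔT with Cᵥ = R/(γ−1) = 26.82 J/(mol·K).
ΔU = 3.43 × 26.82 × (128.1 − 296) = -15440 J.
Work done by the gas = −ΔU = 15440 J.

W ≈ 15.4 kJ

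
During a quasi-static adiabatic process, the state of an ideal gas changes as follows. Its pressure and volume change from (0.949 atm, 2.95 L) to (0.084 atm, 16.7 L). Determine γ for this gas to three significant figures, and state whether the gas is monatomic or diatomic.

PV^γ = const ⇒ γ = ln(P₂/P₁) / ln(V₁/V₂).
γ = ln(0.084/0.949) / ln(2.95/16.7) = 1.399.
γ ≈ 1.40 is close to 7/5, so the gas is diatomic.

γ ≈ 1.40; diatomic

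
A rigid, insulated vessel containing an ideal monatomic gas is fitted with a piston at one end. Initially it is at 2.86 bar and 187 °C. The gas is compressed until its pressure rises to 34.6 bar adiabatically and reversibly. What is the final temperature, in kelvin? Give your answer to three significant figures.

Adiabatic: T₂/T₁ = (P₂/P₁)^((γ−1)/γ).
For a monatomic ideal gas γ = 5/3, so (γ−1)/γ = 2/5.
T₁ = 187 °C = 460.1 K.
T₂ = 460.1 × (34.6/2.86)^(2/5) = 1247 K.

T₂ ≈ 1250 K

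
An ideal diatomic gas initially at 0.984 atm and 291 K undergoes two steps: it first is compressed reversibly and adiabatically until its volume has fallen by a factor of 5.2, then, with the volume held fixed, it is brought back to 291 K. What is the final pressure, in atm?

P₃ ≈ 5.12 atm

For a diatomic ideal gas γ = 7/5.
Adiabatic step (PV^γ = const): P₂ = 0.984×5.2^(7/5) = 9.895 atm; T₂ = 291×5.2^(2/5) = 562.7 K.
Isochoric: P₃ = P₂(T₃/T₂) = 9.895 × (291/562.7) = 5.117 atm.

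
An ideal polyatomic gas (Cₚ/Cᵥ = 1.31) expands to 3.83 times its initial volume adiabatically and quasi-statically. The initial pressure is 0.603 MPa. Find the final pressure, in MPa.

Adiabatic: P₁V₁^γ = P₂V₂^γ ⇒ P₂ = P₁ (V₁/V₂)^γ.
P₂ = 0.603 × (1/3.83)^(1.31) = 0.1038 MPa.

P₂ ≈ 0.104 MPa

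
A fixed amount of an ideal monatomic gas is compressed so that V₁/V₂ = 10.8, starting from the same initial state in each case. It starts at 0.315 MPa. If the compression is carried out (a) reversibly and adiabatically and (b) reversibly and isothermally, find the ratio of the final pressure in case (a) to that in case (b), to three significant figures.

For a monatomic ideal gas γ = 5/3.
Isothermal: P_b = P₁(V₁/V₂) = 0.315×10.8.
Adiabatic: P_a = P₁(V₁/V₂)^γ = 0.315×10.8^(5/3).
P_a/P_b = (V₁/V₂)^(γ−1) = 10.8^(2/3) = 4.886.

P_adiabatic / P_isothermal ≈ 4.89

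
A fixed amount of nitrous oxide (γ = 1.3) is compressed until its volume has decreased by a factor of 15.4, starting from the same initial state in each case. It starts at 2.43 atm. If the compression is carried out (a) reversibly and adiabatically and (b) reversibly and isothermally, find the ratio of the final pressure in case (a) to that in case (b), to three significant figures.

P_adiabatic / P_isothermal ≈ 2.27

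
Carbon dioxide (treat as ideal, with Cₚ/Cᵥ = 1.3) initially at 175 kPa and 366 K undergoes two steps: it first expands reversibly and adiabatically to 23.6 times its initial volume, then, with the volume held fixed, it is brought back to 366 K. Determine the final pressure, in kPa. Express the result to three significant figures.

P₃ ≈ 7.42 kPa

Adiabatic step (PV^γ = const): P₂ = 175×(1/23.6)^(1.3) = 2.872 kPa; T₂ = 366×(1/23.6)^(0.3) = 141.8 K.
Isochoric: P₃ = P₂(T₃/T₂) = 2.872 × (366/141.8) = 7.415 kPa.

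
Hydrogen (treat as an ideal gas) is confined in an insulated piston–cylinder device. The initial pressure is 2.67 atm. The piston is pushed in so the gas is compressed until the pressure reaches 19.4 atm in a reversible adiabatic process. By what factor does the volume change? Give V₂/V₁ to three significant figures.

From PV^γ = const, V₂/V₁ = (P₁/P₂)^(1/γ).
For a diatomic ideal gas γ = 7/5.
V₂/V₁ = (2.67/19.4)^(5/7) = 0.2425.

V₂/V₁ ≈ 0.243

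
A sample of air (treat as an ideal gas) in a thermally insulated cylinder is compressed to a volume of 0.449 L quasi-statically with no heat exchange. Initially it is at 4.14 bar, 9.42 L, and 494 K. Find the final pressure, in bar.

P₂ ≈ 293 bar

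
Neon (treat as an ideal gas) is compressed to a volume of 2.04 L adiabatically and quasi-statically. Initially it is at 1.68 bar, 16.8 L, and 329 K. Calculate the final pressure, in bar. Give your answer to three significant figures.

P₂ ≈ 56.4 bar

Since PV^γ is constant along a reversible adiabat, P₂ = P₁ (V₁/V₂)^γ.
γ = 5/3 for a monatomic ideal gas.
P₂ = 1.68 × (16.8/2.04)^(5/3) = 56.42 bar.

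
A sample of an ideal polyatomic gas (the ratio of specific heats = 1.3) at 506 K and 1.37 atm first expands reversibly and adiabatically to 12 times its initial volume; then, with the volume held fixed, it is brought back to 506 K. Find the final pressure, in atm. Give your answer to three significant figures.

P₃ ≈ 0.114 atm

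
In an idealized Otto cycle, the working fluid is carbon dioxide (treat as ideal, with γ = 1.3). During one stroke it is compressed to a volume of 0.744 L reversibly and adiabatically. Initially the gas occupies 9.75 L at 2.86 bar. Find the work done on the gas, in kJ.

W ≈ 10.8 kJ

P₂ = P₁(V₁/V₂)^γ = 2.86×(9.75/0.744)^(1.3) = 81.1 bar.
For a reversible adiabat, W_by_gas = (P₁V₁ − P₂V₂)/(γ−1).
W_by = (286000×0.00975 − 8.11×10^6×0.000744) / (0.3) = -10820 J.
W_on_gas = −W_by = 10820 J.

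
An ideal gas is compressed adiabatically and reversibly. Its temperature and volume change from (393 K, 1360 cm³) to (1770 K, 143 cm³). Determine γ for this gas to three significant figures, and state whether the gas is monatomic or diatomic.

γ ≈ 1.67; monatomic

TV^(γ−1) = const ⇒ γ − 1 = ln(T₂/T₁) / ln(V₁/V₂).
γ = 1 + ln(1770/393) / ln(1360/143) = 1.668.
γ ≈ 1.67 is close to 5/3, so the gas is monatomic.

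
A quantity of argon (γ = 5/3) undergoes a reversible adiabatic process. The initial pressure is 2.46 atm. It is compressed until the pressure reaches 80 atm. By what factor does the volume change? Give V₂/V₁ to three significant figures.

From PV^γ = const, V₂/V₁ = (P₁/P₂)^(1/γ).
V₂/V₁ = (2.46/80)^(3/5) = 0.1238.

V₂/V₁ ≈ 0.124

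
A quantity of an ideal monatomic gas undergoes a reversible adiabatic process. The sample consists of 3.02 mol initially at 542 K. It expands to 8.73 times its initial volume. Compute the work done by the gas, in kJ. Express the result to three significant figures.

For a reversible adiabat TV^(γ−1) is constant, so T₂ = T₁ (V₁/V₂)^(γ−1).
γ = 5/3 for a monatomic ideal gas, so γ−1 = 2/3.
T₂ = 542 × (1/8.73)^(2/3) = 127.8 K.
Q = 0, so ΔU = W_on_gas = nCᵥΔT with Cᵥ = R/(γ−1) = 12.47 J/(mol·K).
ΔU = 3.02 × 12.47 × (127.8 − 542) = -15600 J.
Work done by the gas = −ΔU = 15600 J.

W ≈ 15.6 kJ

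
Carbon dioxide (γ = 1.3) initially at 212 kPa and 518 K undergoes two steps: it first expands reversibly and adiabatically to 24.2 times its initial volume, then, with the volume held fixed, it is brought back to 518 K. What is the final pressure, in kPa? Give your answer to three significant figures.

Adiabatic step (PV^γ = const): P₂ = 212×(1/24.2)^(1.3) = 3.368 kPa; T₂ = 518×(1/24.2)^(0.3) = 199.2 K.
Isochoric: P₃ = P₂(T₃/T₂) = 3.368 × (518/199.2) = 8.76 kPa.

P₃ ≈ 8.76 kPa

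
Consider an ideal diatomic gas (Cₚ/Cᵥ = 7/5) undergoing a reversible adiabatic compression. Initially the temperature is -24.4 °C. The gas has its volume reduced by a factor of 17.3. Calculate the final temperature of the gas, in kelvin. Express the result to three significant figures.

Adiabatic: T₁V₁^(γ−1) = T₂V₂^(γ−1) ⇒ T₂ = T₁ (V₁/V₂)^(γ−1).
T₁ = -24.4 °C = 248.7 K.
T₂ = 248.7 × 17.3^(2/5) = 778 K.

T₂ ≈ 778 K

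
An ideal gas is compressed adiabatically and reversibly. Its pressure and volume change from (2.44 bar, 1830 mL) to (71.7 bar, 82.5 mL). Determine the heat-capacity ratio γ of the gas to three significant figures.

PV^γ = const ⇒ γ = ln(P₂/P₁) / ln(V₁/V₂).
γ = ln(71.7/2.44) / ln(1830/82.5) = 1.091.

γ ≈ 1.09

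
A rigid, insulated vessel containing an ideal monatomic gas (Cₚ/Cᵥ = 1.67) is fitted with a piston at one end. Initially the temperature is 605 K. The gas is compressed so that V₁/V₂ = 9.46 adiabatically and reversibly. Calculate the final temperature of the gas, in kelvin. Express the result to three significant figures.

T₂ ≈ 2730 K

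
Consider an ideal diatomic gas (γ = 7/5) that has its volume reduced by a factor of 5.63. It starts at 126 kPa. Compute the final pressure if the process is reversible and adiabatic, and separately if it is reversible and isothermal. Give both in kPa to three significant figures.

adiabatic: 1420 kPa; isothermal: 709 kPa

Isothermal: P₂ = P₁(V₁/V₂) = 126×5.63 = 709.4 kPa.
Adiabatic: P₂ = P₁(V₁/V₂)^γ = 126×5.63^(7/5) = 1416 kPa.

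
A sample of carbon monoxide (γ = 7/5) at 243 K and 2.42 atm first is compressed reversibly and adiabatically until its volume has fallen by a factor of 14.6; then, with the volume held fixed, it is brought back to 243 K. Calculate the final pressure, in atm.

P₃ ≈ 35.3 atm

Adiabatic step (PV^γ = const): P₂ = 2.42×14.6^(7/5) = 103.3 atm; T₂ = 243×14.6^(2/5) = 710.1 K.
Isochoric: P₃ = P₂(T₃/T₂) = 103.3 × (243/710.1) = 35.33 atm.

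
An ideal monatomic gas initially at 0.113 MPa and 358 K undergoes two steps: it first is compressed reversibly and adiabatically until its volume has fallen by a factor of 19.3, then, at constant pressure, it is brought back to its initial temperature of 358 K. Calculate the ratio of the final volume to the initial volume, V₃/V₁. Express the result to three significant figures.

V₃/V₁ ≈ 0.00720

For a monatomic ideal gas γ = 5/3.
Adiabatic step: V₂/V₁ = 0.05181; T₂ = T₁·19.3^(2/3) = 2576 K.
Isobaric step: V₃/V₂ = T₃/T₂ = 358/2576.
V₃/V₁ = (V₂/V₁)(V₃/V₂) = 0.05181 × (358/2576) = 0.007201.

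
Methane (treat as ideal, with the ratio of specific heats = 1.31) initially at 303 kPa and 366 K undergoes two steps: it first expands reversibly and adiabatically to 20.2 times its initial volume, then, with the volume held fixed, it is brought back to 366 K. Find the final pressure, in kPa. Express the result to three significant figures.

Adiabatic step (PV^γ = const): P₂ = 303×(1/20.2)^(1.31) = 5.908 kPa; T₂ = 366×(1/20.2)^(0.31) = 144.2 K.
Isochoric: P₃ = P₂(T₃/T₂) = 5.908 × (366/144.2) = 15 kPa.

P₃ ≈ 15.0 kPa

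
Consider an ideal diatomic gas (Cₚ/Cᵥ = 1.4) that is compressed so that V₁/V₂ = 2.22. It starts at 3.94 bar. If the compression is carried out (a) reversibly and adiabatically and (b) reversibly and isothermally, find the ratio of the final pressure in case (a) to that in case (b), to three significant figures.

P_adiabatic / P_isothermal ≈ 1.38

Isothermal: P_b = P₁(V₁/V₂) = 3.94×2.22.
Adiabatic: P_a = P₁(V₁/V₂)^γ = 3.94×2.22^(1.4).
P_a/P_b = (V₁/V₂)^(γ−1) = 2.22^(0.4) = 1.376.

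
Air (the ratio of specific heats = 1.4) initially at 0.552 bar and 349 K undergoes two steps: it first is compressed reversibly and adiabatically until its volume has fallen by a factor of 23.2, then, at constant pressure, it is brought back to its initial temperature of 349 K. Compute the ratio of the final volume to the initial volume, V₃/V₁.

V₃/V₁ ≈ 0.0123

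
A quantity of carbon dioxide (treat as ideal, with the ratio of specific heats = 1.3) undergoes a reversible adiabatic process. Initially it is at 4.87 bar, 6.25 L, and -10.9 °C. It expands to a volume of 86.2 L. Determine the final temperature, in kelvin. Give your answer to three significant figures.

Adiabatic: T₁V₁^(γ−1) = T₂V₂^(γ−1) ⇒ T₂ = T₁ (V₁/V₂)^(γ−1).
T₁ = -10.9 °C = 262.2 K.
T₂ = 262.2 × (6.25/86.2)^(0.3) = 119.4 K.

T₂ ≈ 119 K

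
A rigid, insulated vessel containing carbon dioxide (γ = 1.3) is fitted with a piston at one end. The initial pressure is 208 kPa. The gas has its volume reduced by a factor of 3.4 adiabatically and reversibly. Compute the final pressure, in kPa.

Adiabatic: P₁V₁^γ = P₂V₂^γ ⇒ P₂ = P₁ (V₁/V₂)^γ.
P₂ = 208 × 3.4^(1.3) = 1021 kPa.

P₂ ≈ 1020 kPa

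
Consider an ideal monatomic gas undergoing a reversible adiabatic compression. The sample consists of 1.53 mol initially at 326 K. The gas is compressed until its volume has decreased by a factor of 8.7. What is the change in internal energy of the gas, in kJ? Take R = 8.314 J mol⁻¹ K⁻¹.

ΔU ≈ 20.1 kJ

Adiabatic: T₁V₁^(γ−1) = T₂V₂^(γ−1) ⇒ T₂ = T₁ (V₁/V₂)^(γ−1).
γ = 5/3 for a monatomic ideal gas, so γ−1 = 2/3.
T₂ = 326 × 8.7^(2/3) = 1379 K.
Q = 0, so ΔU = W_on_gas = nCᵥΔT with Cᵥ = R/(γ−1) = 12.47 J/(mol·K).
ΔU = 1.53 × 12.47 × (1379 − 326) = 20090 J.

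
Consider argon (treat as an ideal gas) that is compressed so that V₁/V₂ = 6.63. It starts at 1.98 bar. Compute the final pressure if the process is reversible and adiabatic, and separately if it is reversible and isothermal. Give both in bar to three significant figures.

For a monatomic ideal gas γ = 5/3.
Isothermal: P₂ = P₁(V₁/V₂) = 1.98×6.63 = 13.13 bar.
Adiabatic: P₂ = P₁(V₁/V₂)^γ = 1.98×6.63^(5/3) = 46.33 bar.

adiabatic: 46.3 bar; isothermal: 13.1 bar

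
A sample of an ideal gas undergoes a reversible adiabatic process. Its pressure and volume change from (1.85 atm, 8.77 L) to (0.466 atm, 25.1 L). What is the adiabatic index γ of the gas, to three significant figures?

γ ≈ 1.31

PV^γ = const ⇒ γ = ln(P₂/P₁) / ln(V₁/V₂).
γ = ln(0.466/1.85) / ln(8.77/25.1) = 1.311.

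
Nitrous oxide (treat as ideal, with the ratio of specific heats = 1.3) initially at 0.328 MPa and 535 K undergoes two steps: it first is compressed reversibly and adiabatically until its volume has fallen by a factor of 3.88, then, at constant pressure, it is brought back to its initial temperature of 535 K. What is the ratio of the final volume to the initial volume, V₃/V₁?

V₃/V₁ ≈ 0.172

Adiabatic step: V₂/V₁ = 0.2577; T₂ = T₁·3.88^(0.3) = 803.5 K.
Isobaric step: V₃/V₂ = T₃/T₂ = 535/803.5.
V₃/V₁ = (V₂/V₁)(V₃/V₂) = 0.2577 × (535/803.5) = 0.1716.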